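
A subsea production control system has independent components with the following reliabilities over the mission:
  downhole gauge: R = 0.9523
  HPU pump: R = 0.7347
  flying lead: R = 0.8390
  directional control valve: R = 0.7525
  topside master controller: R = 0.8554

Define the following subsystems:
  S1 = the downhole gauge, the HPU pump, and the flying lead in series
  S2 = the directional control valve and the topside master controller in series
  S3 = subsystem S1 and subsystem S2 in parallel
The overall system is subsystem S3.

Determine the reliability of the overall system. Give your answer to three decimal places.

Series (downhole gauge, HPU pump, and flying lead): 0.95230 × 0.73470 × 0.83900 = 0.58701
Series (directional control valve and topside master controller): 0.75250 × 0.85540 = 0.64369
Parallel ([0.58701] and [0.64369]): 1 − (1 − 0.58701)(1 − 0.64369) = 0.853

0.853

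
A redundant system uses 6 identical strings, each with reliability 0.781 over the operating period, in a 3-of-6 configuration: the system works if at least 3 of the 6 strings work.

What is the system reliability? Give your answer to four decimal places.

0.9765

R = Σ_{i=3}^{6} C(6,i) p^i (1−p)^{6−i} with p = 0.781
C(6,3)·0.781^3·0.219^3 = 0.100073
C(6,4)·0.781^4·0.219^2 = 0.267660
C(6,5)·0.781^5·0.219^1 = 0.381813
C(6,6)·0.781^6·0.219^0 = 0.226937
Sum = 0.9765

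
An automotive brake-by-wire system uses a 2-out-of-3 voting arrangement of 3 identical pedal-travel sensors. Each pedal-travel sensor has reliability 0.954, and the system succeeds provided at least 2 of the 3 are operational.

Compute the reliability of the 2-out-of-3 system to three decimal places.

0.994

R = Σ_{i=2}^{3} C(3,i) p^i (1−p)^{3−i} with p = 0.954
C(3,2)·0.954^2·0.046^1 = 0.12560
C(3,3)·0.954^3·0.046^0 = 0.86825
Sum = 0.994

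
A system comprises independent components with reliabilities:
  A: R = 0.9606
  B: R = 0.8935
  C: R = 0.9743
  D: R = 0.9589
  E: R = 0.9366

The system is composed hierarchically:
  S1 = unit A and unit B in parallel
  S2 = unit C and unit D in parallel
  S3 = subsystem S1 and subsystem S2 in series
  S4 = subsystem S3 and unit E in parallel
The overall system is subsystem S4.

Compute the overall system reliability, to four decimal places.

Parallel (A and B): 1 − (1 − 0.960600)(1 − 0.893500) = 0.995804
Parallel (C and D): 1 − (1 − 0.974300)(1 − 0.958900) = 0.998944
Series ([0.995804] and [0.998944]): 0.995804 × 0.998944 = 0.994752
Parallel ([0.994752] and E): 1 − (1 − 0.994752)(1 − 0.936600) = 0.9997

0.9997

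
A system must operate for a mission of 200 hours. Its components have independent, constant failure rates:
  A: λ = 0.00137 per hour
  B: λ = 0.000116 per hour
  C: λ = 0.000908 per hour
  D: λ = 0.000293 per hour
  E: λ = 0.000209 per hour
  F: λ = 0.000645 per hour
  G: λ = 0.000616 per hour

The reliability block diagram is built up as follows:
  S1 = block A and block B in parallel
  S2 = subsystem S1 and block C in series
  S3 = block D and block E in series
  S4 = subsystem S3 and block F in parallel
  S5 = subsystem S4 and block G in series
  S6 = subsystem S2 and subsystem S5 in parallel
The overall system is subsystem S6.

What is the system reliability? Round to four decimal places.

R(A) = exp(−0.00137 × 200) = 0.760332
R(B) = exp(−0.000116 × 200) = 0.977067
R(C) = exp(−0.000908 × 200) = 0.833935
R(D) = exp(−0.000293 × 200) = 0.943084
R(E) = exp(−0.000209 × 200) = 0.959062
R(F) = exp(−0.000645 × 200) = 0.878974
R(G) = exp(−0.000616 × 200) = 0.884087
Parallel (A and B): 1 − (1 − 0.760332)(1 − 0.977067) = 0.994504
Series ([0.994504] and C): 0.994504 × 0.833935 = 0.829352
Series (D and E): 0.943084 × 0.959062 = 0.904476
Parallel ([0.904476] and F): 1 − (1 − 0.904476)(1 − 0.878974) = 0.988439
Series ([0.988439] and G): 0.988439 × 0.884087 = 0.873866
Parallel ([0.829352] and [0.873866]): 1 − (1 − 0.829352)(1 − 0.873866) = 0.9785

0.9785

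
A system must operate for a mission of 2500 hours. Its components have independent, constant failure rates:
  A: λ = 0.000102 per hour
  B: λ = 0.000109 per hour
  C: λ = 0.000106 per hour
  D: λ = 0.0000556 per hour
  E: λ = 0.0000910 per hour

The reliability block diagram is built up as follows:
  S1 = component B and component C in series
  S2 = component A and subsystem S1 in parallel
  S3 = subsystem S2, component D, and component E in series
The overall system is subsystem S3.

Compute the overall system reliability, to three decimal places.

0.628

R(A) = exp(−0.000102 × 2500) = 0.77492
R(B) = exp(−0.000109 × 2500) = 0.76147
R(C) = exp(−0.000106 × 2500) = 0.76721
R(D) = exp(−0.0000556 × 2500) = 0.87023
R(E) = exp(−0.0000910 × 2500) = 0.79652
Series (B and C): 0.76147 × 0.76721 = 0.58421
Parallel (A and [0.58421]): 1 − (1 − 0.77492)(1 − 0.58421) = 0.90641
Series ([0.90641], D, and E): 0.90641 × 0.87023 × 0.79652 = 0.628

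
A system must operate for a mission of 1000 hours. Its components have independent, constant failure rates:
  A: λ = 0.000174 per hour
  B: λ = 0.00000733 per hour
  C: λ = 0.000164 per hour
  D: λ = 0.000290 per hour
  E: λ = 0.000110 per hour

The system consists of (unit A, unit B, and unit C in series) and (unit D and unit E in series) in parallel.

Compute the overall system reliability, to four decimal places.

R(A) = exp(−0.000174 × 1000) = 0.840297
R(B) = exp(−0.00000733 × 1000) = 0.992697
R(C) = exp(−0.000164 × 1000) = 0.848742
R(D) = exp(−0.000290 × 1000) = 0.748264
R(E) = exp(−0.000110 × 1000) = 0.895834
Series (A, B, and C): 0.840297 × 0.992697 × 0.848742 = 0.707987
Series (D and E): 0.748264 × 0.895834 = 0.670320
Parallel ([0.707987] and [0.670320]): 1 − (1 − 0.707987)(1 − 0.670320) = 0.9037

0.9037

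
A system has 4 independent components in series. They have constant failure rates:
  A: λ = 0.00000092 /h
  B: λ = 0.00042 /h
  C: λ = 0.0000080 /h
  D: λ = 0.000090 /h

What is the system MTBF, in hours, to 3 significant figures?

Series of exponential components: λ_sys = Σ λ_i
λ_sys = 0.00000092 + 0.00042 + 0.0000080 + 0.000090 = 5.1892e-04 /h
MTBF = 1 / λ_sys = 1930 h

1930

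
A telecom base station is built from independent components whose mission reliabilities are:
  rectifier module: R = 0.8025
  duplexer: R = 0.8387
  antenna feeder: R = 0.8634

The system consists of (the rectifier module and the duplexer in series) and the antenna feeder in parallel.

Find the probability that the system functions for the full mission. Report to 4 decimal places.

0.9553

Series (rectifier module and duplexer): 0.802500 × 0.838700 = 0.673057
Parallel ([0.673057] and antenna feeder): 1 − (1 − 0.673057)(1 − 0.863400) = 0.9553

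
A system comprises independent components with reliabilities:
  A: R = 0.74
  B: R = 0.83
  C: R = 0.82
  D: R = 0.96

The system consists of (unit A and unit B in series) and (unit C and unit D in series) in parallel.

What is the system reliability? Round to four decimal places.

Series (A and B): 0.740000 × 0.830000 = 0.614200
Series (C and D): 0.820000 × 0.960000 = 0.787200
Parallel ([0.614200] and [0.787200]): 1 − (1 − 0.614200)(1 − 0.787200) = 0.9179

0.9179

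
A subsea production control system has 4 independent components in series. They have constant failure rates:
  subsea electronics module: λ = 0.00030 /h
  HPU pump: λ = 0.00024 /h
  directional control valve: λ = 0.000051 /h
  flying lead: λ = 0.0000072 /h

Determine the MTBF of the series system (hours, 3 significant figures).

1670

Series of exponential components: λ_sys = Σ λ_i
λ_sys = 0.00030 + 0.00024 + 0.000051 + 0.0000072 = 5.9820e-04 /h
MTBF = 1 / λ_sys = 1670 h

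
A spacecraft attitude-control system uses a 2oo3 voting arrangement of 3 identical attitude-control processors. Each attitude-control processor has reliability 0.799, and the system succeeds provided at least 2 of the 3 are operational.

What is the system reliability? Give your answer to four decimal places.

0.8950

R = Σ_{i=2}^{3} C(3,i) p^i (1−p)^{3−i} with p = 0.799
C(3,2)·0.799^2·0.201^1 = 0.384956
C(3,3)·0.799^3·0.201^0 = 0.510082
Sum = 0.8950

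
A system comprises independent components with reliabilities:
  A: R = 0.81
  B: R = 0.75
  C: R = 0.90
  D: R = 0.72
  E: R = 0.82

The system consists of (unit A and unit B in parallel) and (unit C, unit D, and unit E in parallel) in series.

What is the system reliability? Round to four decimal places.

0.9477

Parallel (A and B): 1 − (1 − 0.810000)(1 − 0.750000) = 0.952500
Parallel (C, D, and E): 1 − (1 − 0.900000)(1 − 0.720000)(1 − 0.820000) = 0.994960
Series ([0.952500] and [0.994960]): 0.952500 × 0.994960 = 0.9477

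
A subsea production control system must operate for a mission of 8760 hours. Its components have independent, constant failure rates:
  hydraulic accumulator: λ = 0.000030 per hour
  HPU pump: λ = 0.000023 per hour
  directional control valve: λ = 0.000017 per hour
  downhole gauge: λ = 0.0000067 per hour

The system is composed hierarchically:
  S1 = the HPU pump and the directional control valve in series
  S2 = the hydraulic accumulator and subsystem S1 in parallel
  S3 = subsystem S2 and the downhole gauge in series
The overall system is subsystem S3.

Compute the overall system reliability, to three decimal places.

0.879

R(hydraulic accumulator) = exp(−0.000030 × 8760) = 0.76890
R(HPU pump) = exp(−0.000023 × 8760) = 0.81752
R(directional control valve) = exp(−0.000017 × 8760) = 0.86164
R(downhole gauge) = exp(−0.0000067 × 8760) = 0.94300
Series (HPU pump and directional control valve): 0.81752 × 0.86164 = 0.70441
Parallel (hydraulic accumulator and [0.70441]): 1 − (1 − 0.76890)(1 − 0.70441) = 0.93169
Series ([0.93169] and downhole gauge): 0.93169 × 0.94300 = 0.879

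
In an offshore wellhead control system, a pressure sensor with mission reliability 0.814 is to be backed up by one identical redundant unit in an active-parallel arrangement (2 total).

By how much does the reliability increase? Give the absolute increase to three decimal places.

0.151

R_before = 0.814
R_after = 1 − (1 − 0.814)^2 = 0.965
ΔR = 0.965 − 0.814 = 0.151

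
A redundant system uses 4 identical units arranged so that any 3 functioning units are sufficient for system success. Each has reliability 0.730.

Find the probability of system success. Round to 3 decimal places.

0.704

R = Σ_{i=3}^{4} C(4,i) p^i (1−p)^{4−i} with p = 0.730
C(4,3)·0.730^3·0.270^1 = 0.42014
C(4,4)·0.730^4·0.270^0 = 0.28398
Sum = 0.704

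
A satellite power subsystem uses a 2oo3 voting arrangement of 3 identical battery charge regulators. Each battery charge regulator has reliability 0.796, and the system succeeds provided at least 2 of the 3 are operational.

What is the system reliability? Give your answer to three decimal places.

0.892

R = Σ_{i=2}^{3} C(3,i) p^i (1−p)^{3−i} with p = 0.796
C(3,2)·0.796^2·0.204^1 = 0.38777
C(3,3)·0.796^3·0.204^0 = 0.50436
Sum = 0.892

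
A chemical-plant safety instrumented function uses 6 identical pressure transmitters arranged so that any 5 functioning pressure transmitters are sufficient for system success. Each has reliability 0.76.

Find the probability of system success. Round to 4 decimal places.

R = Σ_{i=5}^{6} C(6,i) p^i (1−p)^{6−i} with p = 0.76
C(6,5)·0.76^5·0.24^1 = 0.365116
C(6,6)·0.76^6·0.24^0 = 0.192700
Sum = 0.5578

0.5578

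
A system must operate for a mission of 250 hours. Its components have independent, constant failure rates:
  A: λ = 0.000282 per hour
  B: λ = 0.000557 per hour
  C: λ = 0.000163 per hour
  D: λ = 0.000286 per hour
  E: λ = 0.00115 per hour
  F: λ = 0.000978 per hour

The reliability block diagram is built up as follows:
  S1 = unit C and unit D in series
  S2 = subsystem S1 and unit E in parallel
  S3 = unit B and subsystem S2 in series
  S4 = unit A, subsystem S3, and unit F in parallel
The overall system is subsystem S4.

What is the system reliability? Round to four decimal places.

0.9977

R(A) = exp(−0.000282 × 250) = 0.931928
R(B) = exp(−0.000557 × 250) = 0.870010
R(C) = exp(−0.000163 × 250) = 0.960069
R(D) = exp(−0.000286 × 250) = 0.930996
R(E) = exp(−0.00115 × 250) = 0.750137
R(F) = exp(−0.000978 × 250) = 0.783096
Series (C and D): 0.960069 × 0.930996 = 0.893820
Parallel ([0.893820] and E): 1 − (1 − 0.893820)(1 − 0.750137) = 0.973470
Series (B and [0.973470]): 0.870010 × 0.973470 = 0.846929
Parallel (A, [0.846929], and F): 1 − (1 − 0.931928)(1 − 0.846929)(1 − 0.783096) = 0.9977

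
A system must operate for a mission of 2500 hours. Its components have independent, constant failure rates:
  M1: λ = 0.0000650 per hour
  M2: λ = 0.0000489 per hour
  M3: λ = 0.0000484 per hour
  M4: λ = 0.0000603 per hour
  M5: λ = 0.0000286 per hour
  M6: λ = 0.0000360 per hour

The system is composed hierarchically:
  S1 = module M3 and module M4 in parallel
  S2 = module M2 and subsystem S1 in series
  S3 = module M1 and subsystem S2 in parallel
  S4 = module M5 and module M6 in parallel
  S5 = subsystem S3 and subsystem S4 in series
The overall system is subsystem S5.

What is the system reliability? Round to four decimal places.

0.9748

R(M1) = exp(−0.0000650 × 2500) = 0.850016
R(M2) = exp(−0.0000489 × 2500) = 0.884927
R(M3) = exp(−0.0000484 × 2500) = 0.886034
R(M4) = exp(−0.0000603 × 2500) = 0.860063
R(M5) = exp(−0.0000286 × 2500) = 0.930996
R(M6) = exp(−0.0000360 × 2500) = 0.913931
Parallel (M3 and M4): 1 − (1 − 0.886034)(1 − 0.860063) = 0.984052
Series (M2 and [0.984052]): 0.884927 × 0.984052 = 0.870814
Parallel (M1 and [0.870814]): 1 − (1 − 0.850016)(1 − 0.870814) = 0.980624
Parallel (M5 and M6): 1 − (1 − 0.930996)(1 − 0.913931) = 0.994061
Series ([0.980624] and [0.994061]): 0.980624 × 0.994061 = 0.9748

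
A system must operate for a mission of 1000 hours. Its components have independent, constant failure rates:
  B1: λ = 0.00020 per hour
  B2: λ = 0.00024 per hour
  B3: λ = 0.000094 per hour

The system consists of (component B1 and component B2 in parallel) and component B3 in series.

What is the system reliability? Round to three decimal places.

R(B1) = exp(−0.00020 × 1000) = 0.81873
R(B2) = exp(−0.00024 × 1000) = 0.78663
R(B3) = exp(−0.000094 × 1000) = 0.91028
Parallel (B1 and B2): 1 − (1 − 0.81873)(1 − 0.78663) = 0.96132
Series ([0.96132] and B3): 0.96132 × 0.91028 = 0.875

0.875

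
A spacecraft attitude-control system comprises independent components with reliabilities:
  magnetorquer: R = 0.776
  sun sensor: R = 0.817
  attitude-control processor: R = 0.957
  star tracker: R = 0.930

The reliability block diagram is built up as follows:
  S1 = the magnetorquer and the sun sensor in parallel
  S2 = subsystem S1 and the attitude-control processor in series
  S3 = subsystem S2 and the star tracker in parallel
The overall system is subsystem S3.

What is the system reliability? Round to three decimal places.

Parallel (magnetorquer and sun sensor): 1 − (1 − 0.77600)(1 − 0.81700) = 0.95901
Series ([0.95901] and attitude-control processor): 0.95901 × 0.95700 = 0.91777
Parallel ([0.91777] and star tracker): 1 − (1 − 0.91777)(1 − 0.93000) = 0.994

0.994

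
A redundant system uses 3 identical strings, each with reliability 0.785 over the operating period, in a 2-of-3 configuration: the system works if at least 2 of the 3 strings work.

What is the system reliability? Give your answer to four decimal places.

R = Σ_{i=2}^{3} C(3,i) p^i (1−p)^{3−i} with p = 0.785
C(3,2)·0.785^2·0.215^1 = 0.397465
C(3,3)·0.785^3·0.215^0 = 0.483737
Sum = 0.8812

0.8812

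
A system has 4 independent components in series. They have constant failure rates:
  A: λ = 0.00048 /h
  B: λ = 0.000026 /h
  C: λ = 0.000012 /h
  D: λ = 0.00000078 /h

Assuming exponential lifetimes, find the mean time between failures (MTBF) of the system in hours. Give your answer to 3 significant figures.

1930

Series of exponential components: λ_sys = Σ λ_i
λ_sys = 0.00048 + 0.000026 + 0.000012 + 0.00000078 = 5.1878e-04 /h
MTBF = 1 / λ_sys = 1930 h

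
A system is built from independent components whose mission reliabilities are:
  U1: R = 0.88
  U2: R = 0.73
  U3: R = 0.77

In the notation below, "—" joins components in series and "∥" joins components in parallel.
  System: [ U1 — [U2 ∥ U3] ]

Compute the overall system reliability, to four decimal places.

Parallel (U2 and U3): 1 − (1 − 0.730000)(1 − 0.770000) = 0.937900
Series (U1 and [0.937900]): 0.880000 × 0.937900 = 0.8254

0.8254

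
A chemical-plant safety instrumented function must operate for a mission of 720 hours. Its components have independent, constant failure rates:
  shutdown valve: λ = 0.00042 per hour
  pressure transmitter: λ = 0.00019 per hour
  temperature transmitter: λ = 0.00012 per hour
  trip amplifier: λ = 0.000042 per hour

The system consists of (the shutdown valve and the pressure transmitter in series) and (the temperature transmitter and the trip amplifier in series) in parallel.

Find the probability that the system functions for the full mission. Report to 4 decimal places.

R(shutdown valve) = exp(−0.00042 × 720) = 0.739042
R(pressure transmitter) = exp(−0.00019 × 720) = 0.872145
R(temperature transmitter) = exp(−0.00012 × 720) = 0.917227
R(trip amplifier) = exp(−0.000042 × 720) = 0.970213
Series (shutdown valve and pressure transmitter): 0.739042 × 0.872145 = 0.644552
Series (temperature transmitter and trip amplifier): 0.917227 × 0.970213 = 0.889906
Parallel ([0.644552] and [0.889906]): 1 − (1 − 0.644552)(1 − 0.889906) = 0.9609

0.9609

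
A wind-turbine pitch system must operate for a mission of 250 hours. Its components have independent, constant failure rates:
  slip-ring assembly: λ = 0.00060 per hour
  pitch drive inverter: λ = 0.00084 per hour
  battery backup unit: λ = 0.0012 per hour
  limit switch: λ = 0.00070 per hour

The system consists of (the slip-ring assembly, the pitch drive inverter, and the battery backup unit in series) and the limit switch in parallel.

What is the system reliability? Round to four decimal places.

R(slip-ring assembly) = exp(−0.00060 × 250) = 0.860708
R(pitch drive inverter) = exp(−0.00084 × 250) = 0.810584
R(battery backup unit) = exp(−0.0012 × 250) = 0.740818
R(limit switch) = exp(−0.00070 × 250) = 0.839457
Series (slip-ring assembly, pitch drive inverter, and battery backup unit): 0.860708 × 0.810584 × 0.740818 = 0.516851
Parallel ([0.516851] and limit switch): 1 − (1 − 0.516851)(1 − 0.839457) = 0.9224

0.9224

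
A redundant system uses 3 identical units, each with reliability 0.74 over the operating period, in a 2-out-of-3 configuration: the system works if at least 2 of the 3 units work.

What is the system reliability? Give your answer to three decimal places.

0.832

R = Σ_{i=2}^{3} C(3,i) p^i (1−p)^{3−i} with p = 0.74
C(3,2)·0.74^2·0.26^1 = 0.42713
C(3,3)·0.74^3·0.26^0 = 0.40522
Sum = 0.832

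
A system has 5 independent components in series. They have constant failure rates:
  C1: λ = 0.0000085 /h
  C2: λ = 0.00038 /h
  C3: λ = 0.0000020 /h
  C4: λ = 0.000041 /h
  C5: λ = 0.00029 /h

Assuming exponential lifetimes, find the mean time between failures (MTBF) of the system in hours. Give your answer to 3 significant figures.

Series of exponential components: λ_sys = Σ λ_i
λ_sys = 0.0000085 + 0.00038 + 0.0000020 + 0.000041 + 0.00029 = 7.2150e-04 /h
MTBF = 1 / λ_sys = 1390 h

1390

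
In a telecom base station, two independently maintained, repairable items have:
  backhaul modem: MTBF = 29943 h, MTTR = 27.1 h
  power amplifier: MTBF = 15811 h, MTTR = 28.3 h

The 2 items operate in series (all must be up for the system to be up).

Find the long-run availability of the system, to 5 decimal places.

A(backhaul modem) = MTBF/(MTBF+MTTR) = 29943/(29943+27.1) = 0.999096
A(power amplifier) = MTBF/(MTBF+MTTR) = 15811/(15811+28.3) = 0.998213
Series availability: 0.999096 × 0.998213 = 0.99731

0.99731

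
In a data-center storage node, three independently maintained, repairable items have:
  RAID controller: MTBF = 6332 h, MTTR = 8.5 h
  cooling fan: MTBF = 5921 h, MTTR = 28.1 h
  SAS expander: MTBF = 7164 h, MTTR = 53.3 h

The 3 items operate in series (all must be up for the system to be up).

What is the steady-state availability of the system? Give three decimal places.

0.987

A(RAID controller) = MTBF/(MTBF+MTTR) = 6332/(6332+8.5) = 0.998659
A(cooling fan) = MTBF/(MTBF+MTTR) = 5921/(5921+28.1) = 0.995277
A(SAS expander) = MTBF/(MTBF+MTTR) = 7164/(7164+53.3) = 0.992615
Series availability: 0.998659 × 0.995277 × 0.992615 = 0.987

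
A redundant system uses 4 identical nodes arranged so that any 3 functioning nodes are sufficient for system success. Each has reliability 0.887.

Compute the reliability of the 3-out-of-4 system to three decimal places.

R = Σ_{i=3}^{4} C(4,i) p^i (1−p)^{4−i} with p = 0.887
C(4,3)·0.887^3·0.113^1 = 0.31543
C(4,4)·0.887^4·0.113^0 = 0.61901
Sum = 0.934

0.934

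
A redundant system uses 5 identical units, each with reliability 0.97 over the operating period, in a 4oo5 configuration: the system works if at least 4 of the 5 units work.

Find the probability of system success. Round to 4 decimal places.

0.9915

R = Σ_{i=4}^{5} C(5,i) p^i (1−p)^{5−i} with p = 0.97
C(5,4)·0.97^4·0.03^1 = 0.132794
C(5,5)·0.97^5·0.03^0 = 0.858734
Sum = 0.9915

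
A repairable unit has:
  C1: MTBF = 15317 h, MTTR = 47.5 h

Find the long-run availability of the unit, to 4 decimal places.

0.9969

A(C1) = MTBF/(MTBF+MTTR) = 15317/(15317+47.5) = 0.9969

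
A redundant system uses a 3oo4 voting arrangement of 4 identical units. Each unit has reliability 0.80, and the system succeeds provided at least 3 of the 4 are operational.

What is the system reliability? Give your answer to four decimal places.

0.8192

R = Σ_{i=3}^{4} C(4,i) p^i (1−p)^{4−i} with p = 0.80
C(4,3)·0.80^3·0.20^1 = 0.409600
C(4,4)·0.80^4·0.20^0 = 0.409600
Sum = 0.8192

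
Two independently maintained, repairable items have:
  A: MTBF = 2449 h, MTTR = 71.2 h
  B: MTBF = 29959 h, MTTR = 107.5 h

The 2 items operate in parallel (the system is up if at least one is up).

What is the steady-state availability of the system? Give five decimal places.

0.99990

A(A) = MTBF/(MTBF+MTTR) = 2449/(2449+71.2) = 0.971748
A(B) = MTBF/(MTBF+MTTR) = 29959/(29959+107.5) = 0.996425
Parallel availability: 1 − (1 − 0.971748)(1 − 0.996425) = 0.99990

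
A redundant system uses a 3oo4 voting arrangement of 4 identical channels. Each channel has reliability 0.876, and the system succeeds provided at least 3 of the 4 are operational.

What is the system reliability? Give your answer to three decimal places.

R = Σ_{i=3}^{4} C(4,i) p^i (1−p)^{4−i} with p = 0.876
C(4,3)·0.876^3·0.124^1 = 0.33342
C(4,4)·0.876^4·0.124^0 = 0.58887
Sum = 0.922

0.922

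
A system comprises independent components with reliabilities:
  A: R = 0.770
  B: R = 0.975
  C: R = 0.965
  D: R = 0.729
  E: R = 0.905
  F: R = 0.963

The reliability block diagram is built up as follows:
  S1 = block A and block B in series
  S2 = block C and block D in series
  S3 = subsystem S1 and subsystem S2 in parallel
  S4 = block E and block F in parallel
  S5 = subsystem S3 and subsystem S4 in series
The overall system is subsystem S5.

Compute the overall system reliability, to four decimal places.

Series (A and B): 0.770000 × 0.975000 = 0.750750
Series (C and D): 0.965000 × 0.729000 = 0.703485
Parallel ([0.750750] and [0.703485]): 1 − (1 − 0.750750)(1 − 0.703485) = 0.926094
Parallel (E and F): 1 − (1 − 0.905000)(1 − 0.963000) = 0.996485
Series ([0.926094] and [0.996485]): 0.926094 × 0.996485 = 0.9228

0.9228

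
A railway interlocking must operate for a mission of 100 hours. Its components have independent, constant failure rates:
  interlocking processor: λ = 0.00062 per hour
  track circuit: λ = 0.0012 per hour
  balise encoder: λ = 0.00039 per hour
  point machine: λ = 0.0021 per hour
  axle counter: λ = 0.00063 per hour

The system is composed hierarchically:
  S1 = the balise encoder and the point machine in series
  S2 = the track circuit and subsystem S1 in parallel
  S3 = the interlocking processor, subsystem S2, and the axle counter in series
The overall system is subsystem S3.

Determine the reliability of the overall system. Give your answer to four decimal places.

0.8605

R(interlocking processor) = exp(−0.00062 × 100) = 0.939883
R(track circuit) = exp(−0.0012 × 100) = 0.886920
R(balise encoder) = exp(−0.00039 × 100) = 0.961751
R(point machine) = exp(−0.0021 × 100) = 0.810584
R(axle counter) = exp(−0.00063 × 100) = 0.938943
Series (balise encoder and point machine): 0.961751 × 0.810584 = 0.779580
Parallel (track circuit and [0.779580]): 1 − (1 − 0.886920)(1 − 0.779580) = 0.975075
Series (interlocking processor, [0.975075], and axle counter): 0.939883 × 0.975075 × 0.938943 = 0.8605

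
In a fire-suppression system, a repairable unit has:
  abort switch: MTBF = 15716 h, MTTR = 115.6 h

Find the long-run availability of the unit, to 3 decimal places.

A(abort switch) = MTBF/(MTBF+MTTR) = 15716/(15716+115.6) = 0.993

0.993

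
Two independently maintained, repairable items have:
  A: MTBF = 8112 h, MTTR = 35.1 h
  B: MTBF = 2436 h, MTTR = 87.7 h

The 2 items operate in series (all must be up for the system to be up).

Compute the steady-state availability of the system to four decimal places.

0.9611

A(A) = MTBF/(MTBF+MTTR) = 8112/(8112+35.1) = 0.995692
A(B) = MTBF/(MTBF+MTTR) = 2436/(2436+87.7) = 0.965249
Series availability: 0.995692 × 0.965249 = 0.9611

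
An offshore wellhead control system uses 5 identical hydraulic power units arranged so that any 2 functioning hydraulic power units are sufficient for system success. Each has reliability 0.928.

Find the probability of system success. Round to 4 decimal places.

0.9999

R = Σ_{i=2}^{5} C(5,i) p^i (1−p)^{5−i} with p = 0.928
C(5,2)·0.928^2·0.072^3 = 0.003214
C(5,3)·0.928^3·0.072^2 = 0.041429
C(5,4)·0.928^4·0.072^1 = 0.266990
C(5,5)·0.928^5·0.072^0 = 0.688240
Sum = 0.9999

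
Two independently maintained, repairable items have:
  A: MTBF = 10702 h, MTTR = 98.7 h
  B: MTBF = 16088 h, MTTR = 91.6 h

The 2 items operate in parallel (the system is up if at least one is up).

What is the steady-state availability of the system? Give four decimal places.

A(A) = MTBF/(MTBF+MTTR) = 10702/(10702+98.7) = 0.990862
A(B) = MTBF/(MTBF+MTTR) = 16088/(16088+91.6) = 0.994339
Parallel availability: 1 − (1 − 0.990862)(1 − 0.994339) = 0.9999

0.9999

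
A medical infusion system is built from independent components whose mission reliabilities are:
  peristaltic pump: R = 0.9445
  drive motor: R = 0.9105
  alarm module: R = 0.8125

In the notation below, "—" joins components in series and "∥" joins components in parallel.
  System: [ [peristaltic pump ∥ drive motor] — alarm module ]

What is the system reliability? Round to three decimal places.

Parallel (peristaltic pump and drive motor): 1 − (1 − 0.94450)(1 − 0.91050) = 0.99503
Series ([0.99503] and alarm module): 0.99503 × 0.81250 = 0.808

0.808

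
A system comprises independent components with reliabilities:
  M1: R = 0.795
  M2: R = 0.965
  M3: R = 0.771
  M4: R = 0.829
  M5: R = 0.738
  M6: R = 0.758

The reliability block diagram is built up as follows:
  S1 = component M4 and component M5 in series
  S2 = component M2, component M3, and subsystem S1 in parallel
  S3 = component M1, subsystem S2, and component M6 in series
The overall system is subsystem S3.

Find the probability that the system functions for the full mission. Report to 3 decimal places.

Series (M4 and M5): 0.82900 × 0.73800 = 0.61180
Parallel (M2, M3, and [0.61180]): 1 − (1 − 0.96500)(1 − 0.77100)(1 − 0.61180) = 0.99689
Series (M1, [0.99689], and M6): 0.79500 × 0.99689 × 0.75800 = 0.601

0.601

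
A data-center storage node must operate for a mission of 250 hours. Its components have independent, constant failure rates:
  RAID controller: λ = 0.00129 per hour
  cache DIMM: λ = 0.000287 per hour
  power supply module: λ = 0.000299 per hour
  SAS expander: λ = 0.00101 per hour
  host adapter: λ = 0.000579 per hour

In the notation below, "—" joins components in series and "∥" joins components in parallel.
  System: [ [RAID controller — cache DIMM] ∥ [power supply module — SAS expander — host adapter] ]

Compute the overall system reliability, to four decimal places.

0.8774

R(RAID controller) = exp(−0.00129 × 250) = 0.724336
R(cache DIMM) = exp(−0.000287 × 250) = 0.930764
R(power supply module) = exp(−0.000299 × 250) = 0.927975
R(SAS expander) = exp(−0.00101 × 250) = 0.776856
R(host adapter) = exp(−0.000579 × 250) = 0.865239
Series (RAID controller and cache DIMM): 0.724336 × 0.930764 = 0.674186
Series (power supply module, SAS expander, and host adapter): 0.927975 × 0.776856 × 0.865239 = 0.623753
Parallel ([0.674186] and [0.623753]): 1 − (1 − 0.674186)(1 − 0.623753) = 0.8774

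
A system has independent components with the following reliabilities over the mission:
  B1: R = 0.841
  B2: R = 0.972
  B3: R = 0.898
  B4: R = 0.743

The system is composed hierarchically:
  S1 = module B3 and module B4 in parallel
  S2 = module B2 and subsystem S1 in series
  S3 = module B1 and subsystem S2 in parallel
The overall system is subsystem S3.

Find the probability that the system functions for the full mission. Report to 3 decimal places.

Parallel (B3 and B4): 1 − (1 − 0.89800)(1 − 0.74300) = 0.97379
Series (B2 and [0.97379]): 0.97200 × 0.97379 = 0.94652
Parallel (B1 and [0.94652]): 1 − (1 − 0.84100)(1 − 0.94652) = 0.991

0.991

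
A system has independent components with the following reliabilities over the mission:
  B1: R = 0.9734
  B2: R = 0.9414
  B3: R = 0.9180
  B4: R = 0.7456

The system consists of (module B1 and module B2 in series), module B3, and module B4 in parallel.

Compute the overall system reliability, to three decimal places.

0.998

Series (B1 and B2): 0.97340 × 0.94140 = 0.91636
Parallel ([0.91636], B3, and B4): 1 − (1 − 0.91636)(1 − 0.91800)(1 − 0.74560) = 0.998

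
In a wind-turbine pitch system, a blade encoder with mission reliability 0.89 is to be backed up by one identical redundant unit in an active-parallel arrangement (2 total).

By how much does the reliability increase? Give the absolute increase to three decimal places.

R_before = 0.89
R_after = 1 − (1 − 0.89)^2 = 0.988
ΔR = 0.988 − 0.89 = 0.098

0.098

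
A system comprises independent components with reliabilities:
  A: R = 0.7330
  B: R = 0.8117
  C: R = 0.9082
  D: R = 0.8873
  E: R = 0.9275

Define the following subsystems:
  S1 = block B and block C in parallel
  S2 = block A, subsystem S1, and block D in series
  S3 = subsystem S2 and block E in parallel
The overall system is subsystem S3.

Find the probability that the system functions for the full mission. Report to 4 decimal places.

0.9738

Parallel (B and C): 1 − (1 − 0.811700)(1 − 0.908200) = 0.982714
Series (A, [0.982714], and D): 0.733000 × 0.982714 × 0.887300 = 0.639148
Parallel ([0.639148] and E): 1 − (1 − 0.639148)(1 − 0.927500) = 0.9738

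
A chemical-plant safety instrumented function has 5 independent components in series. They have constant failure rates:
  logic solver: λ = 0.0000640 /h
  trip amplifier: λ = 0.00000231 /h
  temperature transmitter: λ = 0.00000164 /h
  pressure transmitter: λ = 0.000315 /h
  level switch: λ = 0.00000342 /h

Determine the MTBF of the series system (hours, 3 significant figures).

Series of exponential components: λ_sys = Σ λ_i
λ_sys = 0.0000640 + 0.00000231 + 0.00000164 + 0.000315 + 0.00000342 = 3.8637e-04 /h
MTBF = 1 / λ_sys = 2590 h

2590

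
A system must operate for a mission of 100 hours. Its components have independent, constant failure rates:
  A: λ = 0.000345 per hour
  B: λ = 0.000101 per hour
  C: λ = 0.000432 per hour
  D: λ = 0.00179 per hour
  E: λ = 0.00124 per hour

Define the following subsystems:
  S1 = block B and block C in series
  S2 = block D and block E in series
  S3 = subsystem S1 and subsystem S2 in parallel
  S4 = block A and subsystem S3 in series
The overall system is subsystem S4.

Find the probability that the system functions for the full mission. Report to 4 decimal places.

R(A) = exp(−0.000345 × 100) = 0.966088
R(B) = exp(−0.000101 × 100) = 0.989951
R(C) = exp(−0.000432 × 100) = 0.957720
R(D) = exp(−0.00179 × 100) = 0.836106
R(E) = exp(−0.00124 × 100) = 0.883380
Series (B and C): 0.989951 × 0.957720 = 0.948096
Series (D and E): 0.836106 × 0.883380 = 0.738599
Parallel ([0.948096] and [0.738599]): 1 − (1 − 0.948096)(1 − 0.738599) = 0.986432
Series (A and [0.986432]): 0.966088 × 0.986432 = 0.9530

0.9530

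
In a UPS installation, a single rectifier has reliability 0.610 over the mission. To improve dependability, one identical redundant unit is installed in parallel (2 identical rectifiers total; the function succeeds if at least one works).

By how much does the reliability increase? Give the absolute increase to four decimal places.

0.2379

R_before = 0.610
R_after = 1 − (1 − 0.610)^2 = 0.8479
ΔR = 0.8479 − 0.610 = 0.2379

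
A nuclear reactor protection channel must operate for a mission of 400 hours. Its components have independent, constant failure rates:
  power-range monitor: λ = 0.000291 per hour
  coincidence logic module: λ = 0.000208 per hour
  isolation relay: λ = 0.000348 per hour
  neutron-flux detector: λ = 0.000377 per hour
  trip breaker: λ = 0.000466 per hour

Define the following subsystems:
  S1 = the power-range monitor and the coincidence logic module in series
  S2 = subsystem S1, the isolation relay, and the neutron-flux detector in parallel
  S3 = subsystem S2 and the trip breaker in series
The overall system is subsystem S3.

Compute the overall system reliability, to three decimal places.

0.827

R(power-range monitor) = exp(−0.000291 × 400) = 0.89012
R(coincidence logic module) = exp(−0.000208 × 400) = 0.92017
R(isolation relay) = exp(−0.000348 × 400) = 0.87005
R(neutron-flux detector) = exp(−0.000377 × 400) = 0.86002
R(trip breaker) = exp(−0.000466 × 400) = 0.82994
Series (power-range monitor and coincidence logic module): 0.89012 × 0.92017 = 0.81906
Parallel ([0.81906], isolation relay, and neutron-flux detector): 1 − (1 − 0.81906)(1 − 0.87005)(1 − 0.86002) = 0.99671
Series ([0.99671] and trip breaker): 0.99671 × 0.82994 = 0.827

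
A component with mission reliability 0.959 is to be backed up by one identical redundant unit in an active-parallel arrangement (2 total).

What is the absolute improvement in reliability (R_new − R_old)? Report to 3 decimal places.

0.039

R_before = 0.959
R_after = 1 − (1 − 0.959)^2 = 0.998
ΔR = 0.998 − 0.959 = 0.039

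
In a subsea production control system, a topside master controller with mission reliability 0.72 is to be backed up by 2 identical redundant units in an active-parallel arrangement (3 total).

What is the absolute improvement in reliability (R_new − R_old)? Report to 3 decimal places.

0.258

R_before = 0.72
R_after = 1 − (1 − 0.72)^3 = 0.978
ΔR = 0.978 − 0.72 = 0.258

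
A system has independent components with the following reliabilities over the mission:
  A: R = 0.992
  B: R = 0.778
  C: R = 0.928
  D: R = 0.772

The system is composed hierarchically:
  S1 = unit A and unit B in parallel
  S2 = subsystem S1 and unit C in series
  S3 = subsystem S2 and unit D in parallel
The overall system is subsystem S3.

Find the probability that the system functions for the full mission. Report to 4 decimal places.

0.9832

Parallel (A and B): 1 − (1 − 0.992000)(1 − 0.778000) = 0.998224
Series ([0.998224] and C): 0.998224 × 0.928000 = 0.926352
Parallel ([0.926352] and D): 1 − (1 − 0.926352)(1 − 0.772000) = 0.9832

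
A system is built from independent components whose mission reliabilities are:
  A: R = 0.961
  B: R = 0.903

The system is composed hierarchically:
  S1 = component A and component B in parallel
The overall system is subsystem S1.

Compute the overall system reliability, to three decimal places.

Parallel (A and B): 1 − (1 − 0.96100)(1 − 0.90300) = 0.996

0.996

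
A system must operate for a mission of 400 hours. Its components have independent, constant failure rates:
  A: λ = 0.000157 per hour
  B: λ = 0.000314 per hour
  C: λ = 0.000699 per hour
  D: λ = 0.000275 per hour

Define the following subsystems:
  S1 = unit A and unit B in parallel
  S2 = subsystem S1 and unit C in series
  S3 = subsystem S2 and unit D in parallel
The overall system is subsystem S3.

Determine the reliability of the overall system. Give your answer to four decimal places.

R(A) = exp(−0.000157 × 400) = 0.939131
R(B) = exp(−0.000314 × 400) = 0.881968
R(C) = exp(−0.000699 × 400) = 0.756086
R(D) = exp(−0.000275 × 400) = 0.895834
Parallel (A and B): 1 − (1 − 0.939131)(1 − 0.881968) = 0.992816
Series ([0.992816] and C): 0.992816 × 0.756086 = 0.750654
Parallel ([0.750654] and D): 1 − (1 − 0.750654)(1 − 0.895834) = 0.9740

0.9740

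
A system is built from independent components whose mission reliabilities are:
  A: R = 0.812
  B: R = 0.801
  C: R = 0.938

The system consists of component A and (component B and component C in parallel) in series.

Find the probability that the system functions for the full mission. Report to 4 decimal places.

Parallel (B and C): 1 − (1 − 0.801000)(1 − 0.938000) = 0.987662
Series (A and [0.987662]): 0.812000 × 0.987662 = 0.8020

0.8020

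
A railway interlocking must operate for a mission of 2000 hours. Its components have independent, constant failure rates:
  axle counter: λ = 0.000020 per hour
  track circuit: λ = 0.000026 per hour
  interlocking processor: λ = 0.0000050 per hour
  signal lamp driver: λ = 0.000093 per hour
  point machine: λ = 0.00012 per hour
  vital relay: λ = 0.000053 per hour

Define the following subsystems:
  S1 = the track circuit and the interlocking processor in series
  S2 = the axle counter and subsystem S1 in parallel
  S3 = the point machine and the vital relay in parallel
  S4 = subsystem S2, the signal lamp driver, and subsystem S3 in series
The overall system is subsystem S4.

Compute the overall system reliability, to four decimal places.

R(axle counter) = exp(−0.000020 × 2000) = 0.960789
R(track circuit) = exp(−0.000026 × 2000) = 0.949329
R(interlocking processor) = exp(−0.0000050 × 2000) = 0.990050
R(signal lamp driver) = exp(−0.000093 × 2000) = 0.830274
R(point machine) = exp(−0.00012 × 2000) = 0.786628
R(vital relay) = exp(−0.000053 × 2000) = 0.899425
Series (track circuit and interlocking processor): 0.949329 × 0.990050 = 0.939883
Parallel (axle counter and [0.939883]): 1 − (1 − 0.960789)(1 − 0.939883) = 0.997643
Parallel (point machine and vital relay): 1 − (1 − 0.786628)(1 − 0.899425) = 0.978540
Series ([0.997643], signal lamp driver, and [0.978540]): 0.997643 × 0.830274 × 0.978540 = 0.8105

0.8105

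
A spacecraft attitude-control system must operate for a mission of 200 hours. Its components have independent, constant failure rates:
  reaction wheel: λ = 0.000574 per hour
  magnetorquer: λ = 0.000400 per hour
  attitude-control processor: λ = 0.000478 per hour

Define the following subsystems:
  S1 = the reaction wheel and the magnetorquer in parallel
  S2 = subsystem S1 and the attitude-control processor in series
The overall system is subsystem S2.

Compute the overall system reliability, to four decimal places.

0.9012

R(reaction wheel) = exp(−0.000574 × 200) = 0.891544
R(magnetorquer) = exp(−0.000400 × 200) = 0.923116
R(attitude-control processor) = exp(−0.000478 × 200) = 0.908827
Parallel (reaction wheel and magnetorquer): 1 − (1 − 0.891544)(1 − 0.923116) = 0.991661
Series ([0.991661] and attitude-control processor): 0.991661 × 0.908827 = 0.9012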